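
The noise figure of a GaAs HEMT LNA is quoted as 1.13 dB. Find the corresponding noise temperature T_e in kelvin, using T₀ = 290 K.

86.2 K

F = 10^(1.13/10) = 1.29718
T_e = (F − 1)·T₀ = (1.29718 − 1) × 290 = 86.2 K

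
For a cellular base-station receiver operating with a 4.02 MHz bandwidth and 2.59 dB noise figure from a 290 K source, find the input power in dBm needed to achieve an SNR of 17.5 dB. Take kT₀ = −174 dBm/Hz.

−87.9 dBm

Sensitivity = −174 + 10 log₁₀(B) + NF + SNR_min
= −174 + 66.04 + 2.59 + 17.5
= −87.87 dBm → −87.9 dBm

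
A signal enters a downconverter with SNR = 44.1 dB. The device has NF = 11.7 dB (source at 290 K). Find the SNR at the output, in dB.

By definition F = SNR_in/SNR_out, so in dB: SNR_out = SNR_in − NF
SNR_out = 44.1 − 11.7 = 32.4 dB

32.4 dB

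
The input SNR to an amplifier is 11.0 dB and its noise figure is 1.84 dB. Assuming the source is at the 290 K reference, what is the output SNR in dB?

9.16 dB

By definition F = SNR_in/SNR_out, so in dB: SNR_out = SNR_in − NF
SNR_out = 11.0 − 1.84 = 9.16 dB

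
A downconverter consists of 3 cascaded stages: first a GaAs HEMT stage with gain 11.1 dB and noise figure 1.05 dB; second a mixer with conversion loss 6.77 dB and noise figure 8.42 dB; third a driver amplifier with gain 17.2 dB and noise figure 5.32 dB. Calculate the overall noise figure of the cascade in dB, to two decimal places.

Convert to linear (a loss of L dB is a gain of −L dB): F_i = 10^(NF_i/10), G_i = 10^(G_i,dB/10)
  Stage 1: F_1 = 10^(1.05/10) = 1.274, G_1 = 10^(11.1/10) = 12.88
  Stage 2: F_2 = 10^(8.42/10) = 6.950, G_2 = 10^(−6.77/10) = 0.2104
  Stage 3: F_3 = 10^(5.32/10) = 3.404, G_3 = 10^(17.2/10) = 52.48
Friis cascade:
  F = 1.274 + (6.950 − 1)/12.88 + (3.404 − 1)/2.710 = 2.622
NF = 10 log₁₀(2.622) = 4.19 dB

4.19 dB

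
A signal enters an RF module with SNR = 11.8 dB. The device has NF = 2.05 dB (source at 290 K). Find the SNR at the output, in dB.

By definition F = SNR_in/SNR_out, so in dB: SNR_out = SNR_in − NF
SNR_out = 11.8 − 2.05 = 9.75 dB

9.75 dB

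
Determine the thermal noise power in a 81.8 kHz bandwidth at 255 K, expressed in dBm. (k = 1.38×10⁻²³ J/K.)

P_n = kTB = 1.38×10⁻²³ × 255 × 8.18×10⁴ = 2.88×10⁻¹⁶ W
In dBm: 10 log₁₀(2.88×10⁻¹⁶ / 10⁻³) = −125.4 dBm

−125.4 dBm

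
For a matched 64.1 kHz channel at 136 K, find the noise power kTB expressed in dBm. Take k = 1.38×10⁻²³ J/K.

P_n = kTB = 1.38×10⁻²³ × 136 × 6.41×10⁴ = 1.20×10⁻¹⁶ W
In dBm: 10 log₁₀(1.20×10⁻¹⁶ / 10⁻³) = −129.2 dBm

−129.2 dBm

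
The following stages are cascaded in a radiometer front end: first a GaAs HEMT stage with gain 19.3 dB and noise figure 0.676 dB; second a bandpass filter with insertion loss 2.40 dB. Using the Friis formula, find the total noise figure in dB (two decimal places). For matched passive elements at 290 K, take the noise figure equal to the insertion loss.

Convert to linear (a loss of L dB is a gain of −L dB): F_i = 10^(NF_i/10), G_i = 10^(G_i,dB/10)
  Stage 1: F_1 = 10^(0.676/10) = 1.168, G_1 = 10^(19.3/10) = 85.11
  Stage 2: F_2 = 10^(2.40/10) = 1.738, G_2 = 10^(−2.40/10) = 0.5754
Friis cascade:
  F = 1.168 + (1.738 − 1)/85.11 = 1.177
NF = 10 log₁₀(1.177) = 0.71 dB

0.71 dB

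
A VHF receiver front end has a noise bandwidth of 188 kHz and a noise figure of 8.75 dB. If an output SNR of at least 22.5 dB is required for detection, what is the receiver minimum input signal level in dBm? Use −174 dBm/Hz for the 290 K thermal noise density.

−90.0 dBm

Sensitivity = −174 + 10 log₁₀(B) + NF + SNR_min
= −174 + 52.74 + 8.75 + 22.5
= −90.01 dBm → −90.0 dBm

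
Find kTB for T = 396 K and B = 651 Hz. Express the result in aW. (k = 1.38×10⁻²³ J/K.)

3.56 aW

P_n = kTB = 1.38×10⁻²³ × 396 × 6.51×10² = 3.56×10⁻¹⁸ W = 3.56 aW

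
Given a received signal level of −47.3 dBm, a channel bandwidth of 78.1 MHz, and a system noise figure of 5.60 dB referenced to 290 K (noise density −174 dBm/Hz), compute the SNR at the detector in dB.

42.2 dB

Noise floor: N = −174 + 10 log₁₀(B) + NF
10 log₁₀(7.81×10⁷) = 78.93 dB
N = −174 + 78.93 + 5.60 = −89.47 dBm
SNR = P_sig − N = −47.3 − (−89.47) = 42.17 dB → 42.2 dB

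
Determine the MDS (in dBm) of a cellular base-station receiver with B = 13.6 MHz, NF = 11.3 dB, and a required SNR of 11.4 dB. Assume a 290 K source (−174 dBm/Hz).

Sensitivity = −174 + 10 log₁₀(B) + NF + SNR_min
= −174 + 71.34 + 11.3 + 11.4
= −79.96 dBm → −80.0 dBm

−80.0 dBm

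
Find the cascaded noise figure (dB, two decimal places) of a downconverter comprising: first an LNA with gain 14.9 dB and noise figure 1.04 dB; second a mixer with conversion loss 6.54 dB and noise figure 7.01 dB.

1.46 dB

Convert to linear (a loss of L dB is a gain of −L dB): F_i = 10^(NF_i/10), G_i = 10^(G_i,dB/10)
  Stage 1: F_1 = 10^(1.04/10) = 1.271, G_1 = 10^(14.9/10) = 30.90
  Stage 2: F_2 = 10^(7.01/10) = 5.023, G_2 = 10^(−6.54/10) = 0.2218
Friis cascade:
  F = 1.271 + (5.023 − 1)/30.90 = 1.401
NF = 10 log₁₀(1.401) = 1.46 dB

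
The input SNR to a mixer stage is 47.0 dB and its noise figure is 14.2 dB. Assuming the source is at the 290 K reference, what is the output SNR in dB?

32.8 dB

By definition F = SNR_in/SNR_out, so in dB: SNR_out = SNR_in − NF
SNR_out = 47.0 − 14.2 = 32.8 dB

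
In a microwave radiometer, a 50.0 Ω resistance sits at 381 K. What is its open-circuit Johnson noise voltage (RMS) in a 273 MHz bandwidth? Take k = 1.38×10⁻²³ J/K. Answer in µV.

V_n = √(4kTRB)
4kTRB = 4 × 1.38×10⁻²³ × 381 × 5.00×10¹ × 2.73×10⁸ = 2.87×10⁻¹⁰ V²
V_n = √(2.87×10⁻¹⁰) = 1.69×10⁻⁵ V = 16.9 µV

16.9 µV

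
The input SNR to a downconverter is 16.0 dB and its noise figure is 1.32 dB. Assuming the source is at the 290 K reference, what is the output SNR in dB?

14.68 dB

By definition F = SNR_in/SNR_out, so in dB: SNR_out = SNR_in − NF
SNR_out = 16.0 − 1.32 = 14.68 dB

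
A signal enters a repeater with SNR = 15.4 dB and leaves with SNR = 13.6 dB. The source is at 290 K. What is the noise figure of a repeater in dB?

NF (dB) = SNR_in(dB) − SNR_out(dB) when the source is at T₀
NF = 15.4 − 13.6 = 1.8 dB

1.8 dB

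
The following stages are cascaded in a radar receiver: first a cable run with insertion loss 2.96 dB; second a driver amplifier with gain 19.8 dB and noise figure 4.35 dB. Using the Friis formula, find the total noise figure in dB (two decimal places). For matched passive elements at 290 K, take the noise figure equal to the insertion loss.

Convert to linear (a loss of L dB is a gain of −L dB): F_i = 10^(NF_i/10), G_i = 10^(G_i,dB/10)
  Stage 1: F_1 = 10^(2.96/10) = 1.977, G_1 = 10^(−2.96/10) = 0.5058
  Stage 2: F_2 = 10^(4.35/10) = 2.723, G_2 = 10^(19.8/10) = 95.50
Friis cascade:
  F = 1.977 + (2.723 − 1)/0.5058 = 5.383
NF = 10 log₁₀(5.383) = 7.31 dB

7.31 dB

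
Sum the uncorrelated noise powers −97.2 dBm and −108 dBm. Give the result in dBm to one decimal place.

−96.9 dBm

Convert to linear, add, convert back:
P₁ = 1.91×10⁻¹³ W, P₂ = 1.58×10⁻¹⁴ W
P_tot = 2.06×10⁻¹³ W → 10 log₁₀(P_tot / 10⁻³) = −96.9 dBm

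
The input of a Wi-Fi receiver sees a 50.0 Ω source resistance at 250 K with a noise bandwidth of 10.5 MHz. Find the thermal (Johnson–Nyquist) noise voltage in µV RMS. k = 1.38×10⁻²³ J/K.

V_n = √(4kTRB)
4kTRB = 4 × 1.38×10⁻²³ × 250 × 5.00×10¹ × 1.05×10⁷ = 7.25×10⁻¹² V²
V_n = √(7.25×10⁻¹²) = 2.69×10⁻⁶ V = 2.69 µV

2.69 µV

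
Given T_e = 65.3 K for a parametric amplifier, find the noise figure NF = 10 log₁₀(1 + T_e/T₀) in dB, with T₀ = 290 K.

0.882 dB

F = 1 + T_e/T₀ = 1 + 65.3/290 = 1.22517
NF = 10 log₁₀(1.22517) = 0.882 dB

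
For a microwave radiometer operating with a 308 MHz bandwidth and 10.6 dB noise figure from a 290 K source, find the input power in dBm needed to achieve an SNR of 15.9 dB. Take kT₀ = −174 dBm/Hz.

−62.6 dBm

Sensitivity = −174 + 10 log₁₀(B) + NF + SNR_min
= −174 + 84.89 + 10.6 + 15.9
= −62.61 dBm → −62.6 dBm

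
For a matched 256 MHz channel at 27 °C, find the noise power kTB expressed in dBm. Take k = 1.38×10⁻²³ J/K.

−89.7 dBm

T = 27 °C + 273.15 = 300.15 K
P_n = kTB = 1.38×10⁻²³ × 300.15 × 2.56×10⁸ = 1.06×10⁻¹² W
In dBm: 10 log₁₀(1.06×10⁻¹² / 10⁻³) = −89.7 dBm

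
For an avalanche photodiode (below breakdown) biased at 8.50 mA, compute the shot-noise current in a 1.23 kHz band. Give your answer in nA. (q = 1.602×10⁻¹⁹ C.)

1.83 nA

I_n = √(2qI·B)
2qI·B = 2 × 1.602×10⁻¹⁹ × 8.50×10⁻³ × 1.23×10³ = 3.35×10⁻¹⁸ A²
I_n = √(3.35×10⁻¹⁸) = 1.83×10⁻⁹ A = 1.83 nA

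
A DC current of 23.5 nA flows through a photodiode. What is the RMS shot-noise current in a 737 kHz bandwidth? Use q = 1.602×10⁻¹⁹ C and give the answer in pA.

I_n = √(2qI·B)
2qI·B = 2 × 1.602×10⁻¹⁹ × 2.35×10⁻⁸ × 7.37×10⁵ = 5.55×10⁻²¹ A²
I_n = √(5.55×10⁻²¹) = 7.45×10⁻¹¹ A = 74.5 pA

74.5 pA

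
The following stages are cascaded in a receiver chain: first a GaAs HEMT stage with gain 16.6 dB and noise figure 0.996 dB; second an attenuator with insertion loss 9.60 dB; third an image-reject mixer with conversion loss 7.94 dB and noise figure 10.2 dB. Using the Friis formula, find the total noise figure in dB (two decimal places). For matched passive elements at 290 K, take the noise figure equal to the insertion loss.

5.22 dB

Convert to linear (a loss of L dB is a gain of −L dB): F_i = 10^(NF_i/10), G_i = 10^(G_i,dB/10)
  Stage 1: F_1 = 10^(0.996/10) = 1.258, G_1 = 10^(16.6/10) = 45.71
  Stage 2: F_2 = 10^(9.60/10) = 9.120, G_2 = 10^(−9.60/10) = 0.1096
  Stage 3: F_3 = 10^(10.2/10) = 10.47, G_3 = 10^(−7.94/10) = 0.1607
Friis cascade:
  F = 1.258 + (9.120 − 1)/45.71 + (10.47 − 1)/5.012 = 3.325
NF = 10 log₁₀(3.325) = 5.22 dB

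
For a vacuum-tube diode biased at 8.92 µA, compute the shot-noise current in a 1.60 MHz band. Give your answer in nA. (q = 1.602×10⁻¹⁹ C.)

I_n = √(2qI·B)
2qI·B = 2 × 1.602×10⁻¹⁹ × 8.92×10⁻⁶ × 1.60×10⁶ = 4.57×10⁻¹⁸ A²
I_n = √(4.57×10⁻¹⁸) = 2.14×10⁻⁹ A = 2.14 nA

2.14 nA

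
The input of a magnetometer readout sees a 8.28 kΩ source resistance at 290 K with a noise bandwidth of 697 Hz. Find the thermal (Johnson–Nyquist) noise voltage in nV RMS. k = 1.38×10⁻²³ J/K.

V_n = √(4kTRB)
4kTRB = 4 × 1.38×10⁻²³ × 290 × 8.28×10³ × 6.97×10² = 9.24×10⁻¹⁴ V²
V_n = √(9.24×10⁻¹⁴) = 3.04×10⁻⁷ V = 304 nV

304 nV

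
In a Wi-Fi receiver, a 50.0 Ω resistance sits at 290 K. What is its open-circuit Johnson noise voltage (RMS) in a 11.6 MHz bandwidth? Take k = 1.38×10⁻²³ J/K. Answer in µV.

V_n = √(4kTRB)
4kTRB = 4 × 1.38×10⁻²³ × 290 × 5.00×10¹ × 1.16×10⁷ = 9.28×10⁻¹² V²
V_n = √(9.28×10⁻¹²) = 3.05×10⁻⁶ V = 3.05 µV

3.05 µV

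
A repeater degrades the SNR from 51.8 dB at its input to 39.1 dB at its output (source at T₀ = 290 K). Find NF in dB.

NF (dB) = SNR_in(dB) − SNR_out(dB) when the source is at T₀
NF = 51.8 − 39.1 = 12.7 dB

12.7 dB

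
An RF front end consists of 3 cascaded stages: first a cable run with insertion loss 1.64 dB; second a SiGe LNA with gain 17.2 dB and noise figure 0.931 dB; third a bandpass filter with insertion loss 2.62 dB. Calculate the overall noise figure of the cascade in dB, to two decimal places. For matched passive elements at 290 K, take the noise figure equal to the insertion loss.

Convert to linear (a loss of L dB is a gain of −L dB): F_i = 10^(NF_i/10), G_i = 10^(G_i,dB/10)
  Stage 1: F_1 = 10^(1.64/10) = 1.459, G_1 = 10^(−1.64/10) = 0.6855
  Stage 2: F_2 = 10^(0.931/10) = 1.239, G_2 = 10^(17.2/10) = 52.48
  Stage 3: F_3 = 10^(2.62/10) = 1.828, G_3 = 10^(−2.62/10) = 0.5470
Friis cascade:
  F = 1.459 + (1.239 − 1)/0.6855 + (1.828 − 1)/35.97 = 1.831
NF = 10 log₁₀(1.831) = 2.63 dB

2.63 dB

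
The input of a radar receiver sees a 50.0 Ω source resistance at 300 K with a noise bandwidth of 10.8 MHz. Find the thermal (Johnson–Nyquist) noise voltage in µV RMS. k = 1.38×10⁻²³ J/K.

V_n = √(4kTRB)
4kTRB = 4 × 1.38×10⁻²³ × 300 × 5.00×10¹ × 1.08×10⁷ = 8.94×10⁻¹² V²
V_n = √(8.94×10⁻¹²) = 2.99×10⁻⁶ V = 2.99 µV

2.99 µV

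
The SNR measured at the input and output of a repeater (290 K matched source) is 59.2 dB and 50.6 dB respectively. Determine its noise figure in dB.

8.6 dB

NF (dB) = SNR_in(dB) − SNR_out(dB) when the source is at T₀
NF = 59.2 − 50.6 = 8.6 dB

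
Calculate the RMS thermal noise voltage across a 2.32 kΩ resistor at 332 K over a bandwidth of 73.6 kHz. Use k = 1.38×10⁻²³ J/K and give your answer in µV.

1.77 µV

V_n = √(4kTRB)
4kTRB = 4 × 1.38×10⁻²³ × 332 × 2.32×10³ × 7.36×10⁴ = 3.13×10⁻¹² V²
V_n = √(3.13×10⁻¹²) = 1.77×10⁻⁶ V = 1.77 µV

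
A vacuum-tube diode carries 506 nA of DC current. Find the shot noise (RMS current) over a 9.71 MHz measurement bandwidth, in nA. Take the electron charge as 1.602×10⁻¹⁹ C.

I_n = √(2qI·B)
2qI·B = 2 × 1.602×10⁻¹⁹ × 5.06×10⁻⁷ × 9.71×10⁶ = 1.57×10⁻¹⁸ A²
I_n = √(1.57×10⁻¹⁸) = 1.25×10⁻⁹ A = 1.25 nA

1.25 nA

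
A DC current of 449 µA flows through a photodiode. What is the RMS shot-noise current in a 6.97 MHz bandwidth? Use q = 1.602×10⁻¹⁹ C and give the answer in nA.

31.7 nA

I_n = √(2qI·B)
2qI·B = 2 × 1.602×10⁻¹⁹ × 4.49×10⁻⁴ × 6.97×10⁶ = 1.00×10⁻¹⁵ A²
I_n = √(1.00×10⁻¹⁵) = 3.17×10⁻⁸ A = 31.7 nA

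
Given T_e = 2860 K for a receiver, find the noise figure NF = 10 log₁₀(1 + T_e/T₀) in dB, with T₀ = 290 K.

F = 1 + T_e/T₀ = 1 + 2860/290 = 10.8621
NF = 10 log₁₀(10.8621) = 10.36 dB

10.36 dB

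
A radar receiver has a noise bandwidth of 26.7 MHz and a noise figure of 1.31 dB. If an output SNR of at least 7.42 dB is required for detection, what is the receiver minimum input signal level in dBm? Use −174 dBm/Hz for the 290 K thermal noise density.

−91.0 dBm

Sensitivity = −174 + 10 log₁₀(B) + NF + SNR_min
= −174 + 74.27 + 1.31 + 7.42
= −91.00 dBm → −91.0 dBm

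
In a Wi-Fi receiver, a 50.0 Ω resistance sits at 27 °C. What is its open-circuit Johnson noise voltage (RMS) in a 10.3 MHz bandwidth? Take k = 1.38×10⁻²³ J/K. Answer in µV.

T = 27 °C + 273.15 = 300.15 K
V_n = √(4kTRB)
4kTRB = 4 × 1.38×10⁻²³ × 300.15 × 5.00×10¹ × 1.03×10⁷ = 8.53×10⁻¹² V²
V_n = √(8.53×10⁻¹²) = 2.92×10⁻⁶ V = 2.92 µV

2.92 µV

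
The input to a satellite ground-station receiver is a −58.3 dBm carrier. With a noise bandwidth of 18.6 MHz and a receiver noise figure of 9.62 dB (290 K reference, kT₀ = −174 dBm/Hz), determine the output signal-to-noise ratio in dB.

33.4 dB

Noise floor: N = −174 + 10 log₁₀(B) + NF
10 log₁₀(1.86×10⁷) = 72.7 dB
N = −174 + 72.7 + 9.62 = −91.68 dBm
SNR = P_sig − N = −58.3 − (−91.68) = 33.38 dB → 33.4 dB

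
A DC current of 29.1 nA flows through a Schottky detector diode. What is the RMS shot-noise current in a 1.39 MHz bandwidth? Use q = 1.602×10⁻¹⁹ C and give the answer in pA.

I_n = √(2qI·B)
2qI·B = 2 × 1.602×10⁻¹⁹ × 2.91×10⁻⁸ × 1.39×10⁶ = 1.30×10⁻²⁰ A²
I_n = √(1.30×10⁻²⁰) = 1.14×10⁻¹⁰ A = 114 pA

114 pA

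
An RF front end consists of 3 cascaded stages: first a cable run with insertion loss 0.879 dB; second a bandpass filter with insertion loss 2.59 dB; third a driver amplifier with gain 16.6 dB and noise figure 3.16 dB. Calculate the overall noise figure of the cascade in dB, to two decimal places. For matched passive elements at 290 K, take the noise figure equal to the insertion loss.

Convert to linear (a loss of L dB is a gain of −L dB): F_i = 10^(NF_i/10), G_i = 10^(G_i,dB/10)
  Stage 1: F_1 = 10^(0.879/10) = 1.224, G_1 = 10^(−0.879/10) = 0.8168
  Stage 2: F_2 = 10^(2.59/10) = 1.816, G_2 = 10^(−2.59/10) = 0.5508
  Stage 3: F_3 = 10^(3.16/10) = 2.070, G_3 = 10^(16.6/10) = 45.71
Friis cascade:
  F = 1.224 + (1.816 − 1)/0.8168 + (2.070 − 1)/0.4499 = 4.602
NF = 10 log₁₀(4.602) = 6.63 dB

6.63 dB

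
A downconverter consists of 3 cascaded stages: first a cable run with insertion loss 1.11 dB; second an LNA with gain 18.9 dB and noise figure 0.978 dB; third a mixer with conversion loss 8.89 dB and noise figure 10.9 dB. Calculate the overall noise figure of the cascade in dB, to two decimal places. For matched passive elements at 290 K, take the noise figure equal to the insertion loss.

2.57 dB

Convert to linear (a loss of L dB is a gain of −L dB): F_i = 10^(NF_i/10), G_i = 10^(G_i,dB/10)
  Stage 1: F_1 = 10^(1.11/10) = 1.291, G_1 = 10^(−1.11/10) = 0.7745
  Stage 2: F_2 = 10^(0.978/10) = 1.253, G_2 = 10^(18.9/10) = 77.62
  Stage 3: F_3 = 10^(10.9/10) = 12.30, G_3 = 10^(−8.89/10) = 0.1291
Friis cascade:
  F = 1.291 + (1.253 − 1)/0.7745 + (12.30 − 1)/60.12 = 1.805
NF = 10 log₁₀(1.805) = 2.57 dB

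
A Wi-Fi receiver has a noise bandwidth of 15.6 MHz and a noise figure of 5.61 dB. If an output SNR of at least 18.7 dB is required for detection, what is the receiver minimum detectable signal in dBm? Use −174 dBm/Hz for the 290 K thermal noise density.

−77.8 dBm

Sensitivity = −174 + 10 log₁₀(B) + NF + SNR_min
= −174 + 71.93 + 5.61 + 18.7
= −77.76 dBm → −77.8 dBm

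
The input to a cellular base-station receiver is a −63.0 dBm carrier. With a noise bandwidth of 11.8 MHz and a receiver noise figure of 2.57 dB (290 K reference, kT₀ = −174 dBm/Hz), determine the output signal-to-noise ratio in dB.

Noise floor: N = −174 + 10 log₁₀(B) + NF
10 log₁₀(1.18×10⁷) = 70.72 dB
N = −174 + 70.72 + 2.57 = −100.71 dBm
SNR = P_sig − N = −63.0 − (−100.71) = 37.71 dB → 37.7 dB

37.7 dB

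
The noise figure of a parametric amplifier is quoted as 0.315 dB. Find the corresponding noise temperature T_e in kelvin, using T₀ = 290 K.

21.8 K

F = 10^(0.315/10) = 1.07523
T_e = (F − 1)·T₀ = (1.07523 − 1) × 290 = 21.8 K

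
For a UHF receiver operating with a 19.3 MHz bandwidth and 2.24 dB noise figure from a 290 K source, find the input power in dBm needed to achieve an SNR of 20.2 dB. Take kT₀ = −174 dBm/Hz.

Sensitivity = −174 + 10 log₁₀(B) + NF + SNR_min
= −174 + 72.86 + 2.24 + 20.2
= −78.70 dBm → −78.7 dBm

−78.7 dBm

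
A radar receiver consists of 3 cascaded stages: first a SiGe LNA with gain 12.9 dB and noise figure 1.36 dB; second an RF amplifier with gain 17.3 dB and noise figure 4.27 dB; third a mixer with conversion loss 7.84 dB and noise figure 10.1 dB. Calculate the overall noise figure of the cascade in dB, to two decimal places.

1.65 dB

Convert to linear (a loss of L dB is a gain of −L dB): F_i = 10^(NF_i/10), G_i = 10^(G_i,dB/10)
  Stage 1: F_1 = 10^(1.36/10) = 1.368, G_1 = 10^(12.9/10) = 19.50
  Stage 2: F_2 = 10^(4.27/10) = 2.673, G_2 = 10^(17.3/10) = 53.70
  Stage 3: F_3 = 10^(10.1/10) = 10.23, G_3 = 10^(−7.84/10) = 0.1644
Friis cascade:
  F = 1.368 + (2.673 − 1)/19.50 + (10.23 − 1)/1047 = 1.462
NF = 10 log₁₀(1.462) = 1.65 dB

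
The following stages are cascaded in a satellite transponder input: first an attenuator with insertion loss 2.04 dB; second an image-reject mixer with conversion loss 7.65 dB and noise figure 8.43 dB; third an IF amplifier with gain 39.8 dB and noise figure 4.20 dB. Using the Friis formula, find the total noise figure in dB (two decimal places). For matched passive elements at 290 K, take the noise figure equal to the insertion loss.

Convert to linear (a loss of L dB is a gain of −L dB): F_i = 10^(NF_i/10), G_i = 10^(G_i,dB/10)
  Stage 1: F_1 = 10^(2.04/10) = 1.600, G_1 = 10^(−2.04/10) = 0.6252
  Stage 2: F_2 = 10^(8.43/10) = 6.966, G_2 = 10^(−7.65/10) = 0.1718
  Stage 3: F_3 = 10^(4.20/10) = 2.630, G_3 = 10^(39.8/10) = 9550
Friis cascade:
  F = 1.600 + (6.966 − 1)/0.6252 + (2.630 − 1)/0.1074 = 26.32
NF = 10 log₁₀(26.32) = 14.20 dB

14.20 dB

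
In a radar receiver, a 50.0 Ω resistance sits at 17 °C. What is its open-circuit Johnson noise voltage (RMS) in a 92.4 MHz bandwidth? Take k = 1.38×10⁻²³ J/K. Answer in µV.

T = 17 °C + 273.15 = 290.15 K
V_n = √(4kTRB)
4kTRB = 4 × 1.38×10⁻²³ × 290.15 × 5.00×10¹ × 9.24×10⁷ = 7.40×10⁻¹¹ V²
V_n = √(7.40×10⁻¹¹) = 8.60×10⁻⁶ V = 8.60 µV

8.60 µV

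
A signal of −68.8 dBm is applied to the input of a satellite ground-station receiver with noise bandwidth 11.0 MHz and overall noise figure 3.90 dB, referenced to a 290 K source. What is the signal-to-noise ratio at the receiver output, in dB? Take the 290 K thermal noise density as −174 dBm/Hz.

30.9 dB

Noise floor: N = −174 + 10 log₁₀(B) + NF
10 log₁₀(1.10×10⁷) = 70.41 dB
N = −174 + 70.41 + 3.90 = −99.69 dBm
SNR = P_sig − N = −68.8 − (−99.69) = 30.89 dB → 30.9 dB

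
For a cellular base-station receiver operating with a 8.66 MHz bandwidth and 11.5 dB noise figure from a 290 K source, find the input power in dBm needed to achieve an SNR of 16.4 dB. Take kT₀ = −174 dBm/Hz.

Sensitivity = −174 + 10 log₁₀(B) + NF + SNR_min
= −174 + 69.38 + 11.5 + 16.4
= −76.72 dBm → −76.7 dBm

−76.7 dBm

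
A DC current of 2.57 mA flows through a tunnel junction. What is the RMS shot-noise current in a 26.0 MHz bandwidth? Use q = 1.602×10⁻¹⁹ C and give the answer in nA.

146 nA

I_n = √(2qI·B)
2qI·B = 2 × 1.602×10⁻¹⁹ × 2.57×10⁻³ × 2.60×10⁷ = 2.14×10⁻¹⁴ A²
I_n = √(2.14×10⁻¹⁴) = 1.46×10⁻⁷ A = 146 nA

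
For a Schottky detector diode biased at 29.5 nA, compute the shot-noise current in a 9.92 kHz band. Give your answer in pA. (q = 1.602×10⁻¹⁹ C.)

I_n = √(2qI·B)
2qI·B = 2 × 1.602×10⁻¹⁹ × 2.95×10⁻⁸ × 9.92×10³ = 9.38×10⁻²³ A²
I_n = √(9.38×10⁻²³) = 9.68×10⁻¹² A = 9.68 pA

9.68 pA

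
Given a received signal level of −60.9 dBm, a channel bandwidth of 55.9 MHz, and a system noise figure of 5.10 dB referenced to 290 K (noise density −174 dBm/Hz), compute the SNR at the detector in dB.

30.5 dB

Noise floor: N = −174 + 10 log₁₀(B) + NF
10 log₁₀(5.59×10⁷) = 77.47 dB
N = −174 + 77.47 + 5.10 = −91.43 dBm
SNR = P_sig − N = −60.9 − (−91.43) = 30.53 dB → 30.5 dB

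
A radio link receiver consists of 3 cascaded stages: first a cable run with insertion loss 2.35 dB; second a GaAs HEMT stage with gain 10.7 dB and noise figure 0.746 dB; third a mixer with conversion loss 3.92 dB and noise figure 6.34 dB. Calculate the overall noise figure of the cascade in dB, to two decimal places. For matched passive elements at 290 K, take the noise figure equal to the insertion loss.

4.02 dB

Convert to linear (a loss of L dB is a gain of −L dB): F_i = 10^(NF_i/10), G_i = 10^(G_i,dB/10)
  Stage 1: F_1 = 10^(2.35/10) = 1.718, G_1 = 10^(−2.35/10) = 0.5821
  Stage 2: F_2 = 10^(0.746/10) = 1.187, G_2 = 10^(10.7/10) = 11.75
  Stage 3: F_3 = 10^(6.34/10) = 4.305, G_3 = 10^(−3.92/10) = 0.4055
Friis cascade:
  F = 1.718 + (1.187 − 1)/0.5821 + (4.305 − 1)/6.839 = 2.523
NF = 10 log₁₀(2.523) = 4.02 dB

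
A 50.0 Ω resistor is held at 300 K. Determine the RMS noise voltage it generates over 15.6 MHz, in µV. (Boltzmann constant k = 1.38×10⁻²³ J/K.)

V_n = √(4kTRB)
4kTRB = 4 × 1.38×10⁻²³ × 300 × 5.00×10¹ × 1.56×10⁷ = 1.29×10⁻¹¹ V²
V_n = √(1.29×10⁻¹¹) = 3.59×10⁻⁶ V = 3.59 µV

3.59 µV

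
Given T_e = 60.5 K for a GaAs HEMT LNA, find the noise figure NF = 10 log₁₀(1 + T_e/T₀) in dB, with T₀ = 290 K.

F = 1 + T_e/T₀ = 1 + 60.5/290 = 1.20862
NF = 10 log₁₀(1.20862) = 0.823 dB

0.823 dB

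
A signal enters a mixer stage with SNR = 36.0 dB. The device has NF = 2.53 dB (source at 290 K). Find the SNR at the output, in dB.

By definition F = SNR_in/SNR_out, so in dB: SNR_out = SNR_in − NF
SNR_out = 36.0 − 2.53 = 33.47 dB

33.47 dB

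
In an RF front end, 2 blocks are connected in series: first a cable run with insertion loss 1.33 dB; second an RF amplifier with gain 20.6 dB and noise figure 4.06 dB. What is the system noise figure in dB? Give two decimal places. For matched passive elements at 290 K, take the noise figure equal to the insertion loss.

5.39 dB

Convert to linear (a loss of L dB is a gain of −L dB): F_i = 10^(NF_i/10), G_i = 10^(G_i,dB/10)
  Stage 1: F_1 = 10^(1.33/10) = 1.358, G_1 = 10^(−1.33/10) = 0.7362
  Stage 2: F_2 = 10^(4.06/10) = 2.547, G_2 = 10^(20.6/10) = 114.8
Friis cascade:
  F = 1.358 + (2.547 − 1)/0.7362 = 3.459
NF = 10 log₁₀(3.459) = 5.39 dB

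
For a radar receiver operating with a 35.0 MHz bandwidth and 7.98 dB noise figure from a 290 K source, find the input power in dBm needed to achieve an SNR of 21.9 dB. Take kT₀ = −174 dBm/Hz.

Sensitivity = −174 + 10 log₁₀(B) + NF + SNR_min
= −174 + 75.44 + 7.98 + 21.9
= −68.68 dBm → −68.7 dBm

−68.7 dBm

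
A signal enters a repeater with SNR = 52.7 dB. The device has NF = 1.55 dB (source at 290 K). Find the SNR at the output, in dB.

By definition F = SNR_in/SNR_out, so in dB: SNR_out = SNR_in − NF
SNR_out = 52.7 − 1.55 = 51.15 dB

51.15 dB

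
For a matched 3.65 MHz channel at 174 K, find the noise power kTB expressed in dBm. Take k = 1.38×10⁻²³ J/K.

P_n = kTB = 1.38×10⁻²³ × 174 × 3.65×10⁶ = 8.76×10⁻¹⁵ W
In dBm: 10 log₁₀(8.76×10⁻¹⁵ / 10⁻³) = −110.6 dBm

−110.6 dBm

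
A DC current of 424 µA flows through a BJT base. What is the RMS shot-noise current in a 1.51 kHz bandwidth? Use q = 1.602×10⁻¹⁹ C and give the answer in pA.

453 pA

I_n = √(2qI·B)
2qI·B = 2 × 1.602×10⁻¹⁹ × 4.24×10⁻⁴ × 1.51×10³ = 2.05×10⁻¹⁹ A²
I_n = √(2.05×10⁻¹⁹) = 4.53×10⁻¹⁰ A = 453 pA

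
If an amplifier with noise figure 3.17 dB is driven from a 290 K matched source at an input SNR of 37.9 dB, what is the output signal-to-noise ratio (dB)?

By definition F = SNR_in/SNR_out, so in dB: SNR_out = SNR_in − NF
SNR_out = 37.9 − 3.17 = 34.73 dB

34.73 dB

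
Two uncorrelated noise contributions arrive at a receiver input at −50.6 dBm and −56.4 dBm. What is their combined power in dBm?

−49.6 dBm

Convert to linear, add, convert back:
P₁ = 8.71×10⁻⁹ W, P₂ = 2.29×10⁻⁹ W
P_tot = 1.10×10⁻⁸ W → 10 log₁₀(P_tot / 10⁻³) = −49.6 dBm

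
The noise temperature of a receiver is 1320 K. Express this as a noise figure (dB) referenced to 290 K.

7.44 dB

F = 1 + T_e/T₀ = 1 + 1320/290 = 5.55172
NF = 10 log₁₀(5.55172) = 7.44 dB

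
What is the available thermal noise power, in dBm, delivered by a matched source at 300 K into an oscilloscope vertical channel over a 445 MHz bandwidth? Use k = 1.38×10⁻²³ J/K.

P_n = kTB = 1.38×10⁻²³ × 300 × 4.45×10⁸ = 1.84×10⁻¹² W
In dBm: 10 log₁₀(1.84×10⁻¹² / 10⁻³) = −87.3 dBm

−87.3 dBm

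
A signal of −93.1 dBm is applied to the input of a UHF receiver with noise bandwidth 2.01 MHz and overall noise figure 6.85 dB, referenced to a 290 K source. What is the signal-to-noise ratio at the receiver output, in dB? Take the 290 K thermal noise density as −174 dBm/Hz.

11.0 dB

Noise floor: N = −174 + 10 log₁₀(B) + NF
10 log₁₀(2.01×10⁶) = 63.03 dB
N = −174 + 63.03 + 6.85 = −104.12 dBm
SNR = P_sig − N = −93.1 − (−104.12) = 11.02 dB → 11.0 dB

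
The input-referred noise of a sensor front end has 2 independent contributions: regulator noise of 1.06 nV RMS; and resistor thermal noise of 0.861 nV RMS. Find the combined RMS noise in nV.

Uncorrelated sources add in power (mean-square): V_tot = √(ΣV_i²)
V_tot = √[(1.06×10⁻⁹)² + (8.61×10⁻¹⁰)²] = 1.37×10⁻⁹ V = 1.37 nV

1.37 nV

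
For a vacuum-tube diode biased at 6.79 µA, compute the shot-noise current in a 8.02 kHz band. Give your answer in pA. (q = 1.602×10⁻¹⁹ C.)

I_n = √(2qI·B)
2qI·B = 2 × 1.602×10⁻¹⁹ × 6.79×10⁻⁶ × 8.02×10³ = 1.74×10⁻²⁰ A²
I_n = √(1.74×10⁻²⁰) = 1.32×10⁻¹⁰ A = 132 pA

132 pA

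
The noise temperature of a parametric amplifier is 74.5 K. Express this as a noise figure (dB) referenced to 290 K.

F = 1 + T_e/T₀ = 1 + 74.5/290 = 1.2569
NF = 10 log₁₀(1.2569) = 0.993 dB

0.993 dB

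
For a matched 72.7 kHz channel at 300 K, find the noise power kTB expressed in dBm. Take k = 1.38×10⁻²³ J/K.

P_n = kTB = 1.38×10⁻²³ × 300 × 7.27×10⁴ = 3.01×10⁻¹⁶ W
In dBm: 10 log₁₀(3.01×10⁻¹⁶ / 10⁻³) = −125.2 dBm

−125.2 dBm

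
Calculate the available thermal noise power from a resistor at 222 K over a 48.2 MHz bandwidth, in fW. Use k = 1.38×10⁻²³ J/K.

148 fW

P_n = kTB = 1.38×10⁻²³ × 222 × 4.82×10⁷ = 1.48×10⁻¹³ W = 148 fW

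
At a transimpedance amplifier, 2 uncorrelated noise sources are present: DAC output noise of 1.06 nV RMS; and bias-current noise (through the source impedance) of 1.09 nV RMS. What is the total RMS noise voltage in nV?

1.52 nV

Uncorrelated sources add in power (mean-square): V_tot = √(ΣV_i²)
V_tot = √[(1.06×10⁻⁹)² + (1.09×10⁻⁹)²] = 1.52×10⁻⁹ V = 1.52 nV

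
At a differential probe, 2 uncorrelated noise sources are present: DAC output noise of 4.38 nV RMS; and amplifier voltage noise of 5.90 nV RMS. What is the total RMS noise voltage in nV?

7.35 nV

Uncorrelated sources add in power (mean-square): V_tot = √(ΣV_i²)
V_tot = √[(4.38×10⁻⁹)² + (5.90×10⁻⁹)²] = 7.35×10⁻⁹ V = 7.35 nV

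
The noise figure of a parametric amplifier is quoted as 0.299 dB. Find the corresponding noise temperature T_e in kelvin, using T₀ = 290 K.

F = 10^(0.299/10) = 1.07127
T_e = (F − 1)·T₀ = (1.07127 − 1) × 290 = 20.7 K

20.7 K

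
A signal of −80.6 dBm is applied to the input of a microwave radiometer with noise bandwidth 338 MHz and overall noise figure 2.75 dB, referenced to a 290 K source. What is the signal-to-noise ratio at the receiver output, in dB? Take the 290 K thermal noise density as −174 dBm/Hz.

Noise floor: N = −174 + 10 log₁₀(B) + NF
10 log₁₀(3.38×10⁸) = 85.29 dB
N = −174 + 85.29 + 2.75 = −85.96 dBm
SNR = P_sig − N = −80.6 − (−85.96) = 5.36 dB → 5.4 dB

5.4 dB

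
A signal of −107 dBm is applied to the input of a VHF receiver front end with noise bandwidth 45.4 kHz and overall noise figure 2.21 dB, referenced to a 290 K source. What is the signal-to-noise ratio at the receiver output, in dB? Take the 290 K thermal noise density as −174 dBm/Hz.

Noise floor: N = −174 + 10 log₁₀(B) + NF
10 log₁₀(4.54×10⁴) = 46.57 dB
N = −174 + 46.57 + 2.21 = −125.22 dBm
SNR = P_sig − N = −107 − (−125.22) = 18.22 dB → 18.2 dB

18.2 dB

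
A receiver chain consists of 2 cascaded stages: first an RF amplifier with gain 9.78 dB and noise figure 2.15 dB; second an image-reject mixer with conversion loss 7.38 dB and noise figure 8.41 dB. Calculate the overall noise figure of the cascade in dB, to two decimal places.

3.55 dB

Convert to linear (a loss of L dB is a gain of −L dB): F_i = 10^(NF_i/10), G_i = 10^(G_i,dB/10)
  Stage 1: F_1 = 10^(2.15/10) = 1.641, G_1 = 10^(9.78/10) = 9.506
  Stage 2: F_2 = 10^(8.41/10) = 6.934, G_2 = 10^(−7.38/10) = 0.1828
Friis cascade:
  F = 1.641 + (6.934 − 1)/9.506 = 2.265
NF = 10 log₁₀(2.265) = 3.55 dB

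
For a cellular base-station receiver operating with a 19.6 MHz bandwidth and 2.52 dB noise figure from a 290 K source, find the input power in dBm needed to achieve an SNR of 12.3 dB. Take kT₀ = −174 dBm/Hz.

Sensitivity = −174 + 10 log₁₀(B) + NF + SNR_min
= −174 + 72.92 + 2.52 + 12.3
= −86.26 dBm → −86.3 dBm

−86.3 dBm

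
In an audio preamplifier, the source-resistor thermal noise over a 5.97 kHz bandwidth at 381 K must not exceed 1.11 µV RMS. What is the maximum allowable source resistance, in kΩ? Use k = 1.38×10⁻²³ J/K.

Johnson–Nyquist: V_n = √(4kTRB) ⇒ R = V_n² / (4kTB)
4kTB = 4 × 1.38×10⁻²³ × 381 × 5.97×10³ = 1.26×10⁻¹⁶
R = (1.11×10⁻⁶)² / 1.26×10⁻¹⁶ = 9.81×10³ Ω = 9.81 kΩ

9.81 kΩ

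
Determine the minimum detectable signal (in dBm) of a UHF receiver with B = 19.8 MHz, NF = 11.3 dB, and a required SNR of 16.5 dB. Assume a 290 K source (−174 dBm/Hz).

−73.2 dBm

Sensitivity = −174 + 10 log₁₀(B) + NF + SNR_min
= −174 + 72.97 + 11.3 + 16.5
= −73.23 dBm → −73.2 dBm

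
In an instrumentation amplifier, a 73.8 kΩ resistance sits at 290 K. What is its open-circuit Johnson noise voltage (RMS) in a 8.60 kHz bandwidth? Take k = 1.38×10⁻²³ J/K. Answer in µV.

V_n = √(4kTRB)
4kTRB = 4 × 1.38×10⁻²³ × 290 × 7.38×10⁴ × 8.60×10³ = 1.02×10⁻¹¹ V²
V_n = √(1.02×10⁻¹¹) = 3.19×10⁻⁶ V = 3.19 µV

3.19 µV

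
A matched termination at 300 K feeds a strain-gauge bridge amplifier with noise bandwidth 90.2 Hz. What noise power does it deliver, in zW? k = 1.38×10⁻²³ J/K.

373 zW

P_n = kTB = 1.38×10⁻²³ × 300 × 9.02×10¹ = 3.73×10⁻¹⁹ W = 373 zW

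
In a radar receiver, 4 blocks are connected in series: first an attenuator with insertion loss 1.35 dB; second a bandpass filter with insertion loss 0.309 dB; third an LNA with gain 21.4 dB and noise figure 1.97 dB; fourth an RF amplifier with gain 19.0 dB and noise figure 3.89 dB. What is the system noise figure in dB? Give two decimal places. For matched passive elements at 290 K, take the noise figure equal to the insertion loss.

Convert to linear (a loss of L dB is a gain of −L dB): F_i = 10^(NF_i/10), G_i = 10^(G_i,dB/10)
  Stage 1: F_1 = 10^(1.35/10) = 1.365, G_1 = 10^(−1.35/10) = 0.7328
  Stage 2: F_2 = 10^(0.309/10) = 1.074, G_2 = 10^(−0.309/10) = 0.9313
  Stage 3: F_3 = 10^(1.97/10) = 1.574, G_3 = 10^(21.4/10) = 138.0
  Stage 4: F_4 = 10^(3.89/10) = 2.449, G_4 = 10^(19.0/10) = 79.43
Friis cascade:
  F = 1.365 + (1.074 − 1)/0.7328 + (1.574 − 1)/0.6825 + (2.449 − 1)/94.21 = 2.322
NF = 10 log₁₀(2.322) = 3.66 dB

3.66 dB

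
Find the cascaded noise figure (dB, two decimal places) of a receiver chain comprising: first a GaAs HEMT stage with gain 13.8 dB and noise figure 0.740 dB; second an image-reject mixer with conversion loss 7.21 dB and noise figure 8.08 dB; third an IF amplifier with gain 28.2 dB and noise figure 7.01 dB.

3.61 dB

Convert to linear (a loss of L dB is a gain of −L dB): F_i = 10^(NF_i/10), G_i = 10^(G_i,dB/10)
  Stage 1: F_1 = 10^(0.740/10) = 1.186, G_1 = 10^(13.8/10) = 23.99
  Stage 2: F_2 = 10^(8.08/10) = 6.427, G_2 = 10^(−7.21/10) = 0.1901
  Stage 3: F_3 = 10^(7.01/10) = 5.023, G_3 = 10^(28.2/10) = 660.7
Friis cascade:
  F = 1.186 + (6.427 − 1)/23.99 + (5.023 − 1)/4.560 = 2.294
NF = 10 log₁₀(2.294) = 3.61 dB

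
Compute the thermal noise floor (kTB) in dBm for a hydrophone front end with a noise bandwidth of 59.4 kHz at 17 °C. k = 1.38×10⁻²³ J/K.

T = 17 °C + 273.15 = 290.15 K
P_n = kTB = 1.38×10⁻²³ × 290.15 × 5.94×10⁴ = 2.38×10⁻¹⁶ W
In dBm: 10 log₁₀(2.38×10⁻¹⁶ / 10⁻³) = −126.2 dBm

−126.2 dBm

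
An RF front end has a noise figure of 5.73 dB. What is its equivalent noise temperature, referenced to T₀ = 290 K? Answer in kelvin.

F = 10^(5.73/10) = 3.74111
T_e = (F − 1)·T₀ = (3.74111 − 1) × 290 = 795 K

795 K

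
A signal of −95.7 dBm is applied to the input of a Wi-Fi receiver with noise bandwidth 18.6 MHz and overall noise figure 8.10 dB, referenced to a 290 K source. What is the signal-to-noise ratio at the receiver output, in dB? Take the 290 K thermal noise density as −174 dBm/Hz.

−2.5 dB

Noise floor: N = −174 + 10 log₁₀(B) + NF
10 log₁₀(1.86×10⁷) = 72.7 dB
N = −174 + 72.7 + 8.10 = −93.20 dBm
SNR = P_sig − N = −95.7 − (−93.20) = −2.50 dB → −2.5 dB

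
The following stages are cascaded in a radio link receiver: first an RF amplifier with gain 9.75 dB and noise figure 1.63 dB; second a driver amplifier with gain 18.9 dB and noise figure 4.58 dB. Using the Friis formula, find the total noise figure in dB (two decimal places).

2.18 dB

Convert to linear (a loss of L dB is a gain of −L dB): F_i = 10^(NF_i/10), G_i = 10^(G_i,dB/10)
  Stage 1: F_1 = 10^(1.63/10) = 1.455, G_1 = 10^(9.75/10) = 9.441
  Stage 2: F_2 = 10^(4.58/10) = 2.871, G_2 = 10^(18.9/10) = 77.62
Friis cascade:
  F = 1.455 + (2.871 − 1)/9.441 = 1.654
NF = 10 log₁₀(1.654) = 2.18 dB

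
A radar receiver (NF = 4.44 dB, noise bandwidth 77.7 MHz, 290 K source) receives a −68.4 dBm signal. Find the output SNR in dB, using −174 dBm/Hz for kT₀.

Noise floor: N = −174 + 10 log₁₀(B) + NF
10 log₁₀(7.77×10⁷) = 78.9 dB
N = −174 + 78.9 + 4.44 = −90.66 dBm
SNR = P_sig − N = −68.4 − (−90.66) = 22.26 dB → 22.3 dB

22.3 dB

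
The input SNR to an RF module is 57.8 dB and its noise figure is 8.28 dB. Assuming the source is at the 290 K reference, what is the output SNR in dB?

49.52 dB

By definition F = SNR_in/SNR_out, so in dB: SNR_out = SNR_in − NF
SNR_out = 57.8 − 8.28 = 49.52 dB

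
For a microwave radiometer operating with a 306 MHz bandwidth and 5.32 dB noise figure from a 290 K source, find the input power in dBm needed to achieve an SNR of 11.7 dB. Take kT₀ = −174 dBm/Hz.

−72.1 dBm

Sensitivity = −174 + 10 log₁₀(B) + NF + SNR_min
= −174 + 84.86 + 5.32 + 11.7
= −72.12 dBm → −72.1 dBm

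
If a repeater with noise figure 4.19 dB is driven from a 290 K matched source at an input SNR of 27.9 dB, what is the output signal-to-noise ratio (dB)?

23.71 dB

By definition F = SNR_in/SNR_out, so in dB: SNR_out = SNR_in − NF
SNR_out = 27.9 − 4.19 = 23.71 dB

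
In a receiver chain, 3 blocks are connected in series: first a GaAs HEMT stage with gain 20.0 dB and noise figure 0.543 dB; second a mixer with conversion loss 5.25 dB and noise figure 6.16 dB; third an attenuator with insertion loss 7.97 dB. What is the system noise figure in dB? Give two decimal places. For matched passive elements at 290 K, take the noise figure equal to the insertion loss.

1.27 dB

Convert to linear (a loss of L dB is a gain of −L dB): F_i = 10^(NF_i/10), G_i = 10^(G_i,dB/10)
  Stage 1: F_1 = 10^(0.543/10) = 1.133, G_1 = 10^(20.0/10) = 100.0
  Stage 2: F_2 = 10^(6.16/10) = 4.130, G_2 = 10^(−5.25/10) = 0.2985
  Stage 3: F_3 = 10^(7.97/10) = 6.266, G_3 = 10^(−7.97/10) = 0.1596
Friis cascade:
  F = 1.133 + (4.130 − 1)/100.0 + (6.266 − 1)/29.85 = 1.341
NF = 10 log₁₀(1.341) = 1.27 dB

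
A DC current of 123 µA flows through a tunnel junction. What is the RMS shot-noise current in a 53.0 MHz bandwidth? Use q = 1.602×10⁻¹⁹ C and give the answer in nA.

45.7 nA

I_n = √(2qI·B)
2qI·B = 2 × 1.602×10⁻¹⁹ × 1.23×10⁻⁴ × 5.30×10⁷ = 2.09×10⁻¹⁵ A²
I_n = √(2.09×10⁻¹⁵) = 4.57×10⁻⁸ A = 45.7 nA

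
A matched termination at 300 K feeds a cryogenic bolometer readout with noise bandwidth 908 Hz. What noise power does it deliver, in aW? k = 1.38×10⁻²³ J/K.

3.76 aW

P_n = kTB = 1.38×10⁻²³ × 300 × 9.08×10² = 3.76×10⁻¹⁸ W = 3.76 aW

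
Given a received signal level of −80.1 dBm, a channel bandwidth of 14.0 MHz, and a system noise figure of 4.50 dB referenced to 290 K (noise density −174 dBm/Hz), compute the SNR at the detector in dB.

17.9 dB

Noise floor: N = −174 + 10 log₁₀(B) + NF
10 log₁₀(1.40×10⁷) = 71.46 dB
N = −174 + 71.46 + 4.50 = −98.04 dBm
SNR = P_sig − N = −80.1 − (−98.04) = 17.94 dB → 17.9 dB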